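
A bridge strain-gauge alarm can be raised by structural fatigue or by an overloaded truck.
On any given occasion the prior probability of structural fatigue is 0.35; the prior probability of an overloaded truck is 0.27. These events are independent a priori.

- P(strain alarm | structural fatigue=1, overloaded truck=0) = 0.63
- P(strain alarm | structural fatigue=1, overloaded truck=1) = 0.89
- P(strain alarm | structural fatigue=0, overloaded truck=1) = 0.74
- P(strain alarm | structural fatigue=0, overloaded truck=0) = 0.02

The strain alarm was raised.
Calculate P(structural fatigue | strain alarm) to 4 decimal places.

Sum P(strain alarm|·) weighted by the priors over the 4 (structural fatigue, overloaded truck) configurations:
  P(strain alarm) = 0.02·0.65·0.73 + 0.74·0.65·0.27 + 0.63·0.35·0.73 + 0.89·0.35·0.27
        = 0.009490 + 0.129870 + 0.160965 + 0.084105 = 0.384430
The terms with structural fatigue present sum to 0.245070, so
  P(structural fatigue | strain alarm) = 0.245070 / 0.384430 ≈ 0.6375

P(structural fatigue | strain alarm) ≈ 0.6375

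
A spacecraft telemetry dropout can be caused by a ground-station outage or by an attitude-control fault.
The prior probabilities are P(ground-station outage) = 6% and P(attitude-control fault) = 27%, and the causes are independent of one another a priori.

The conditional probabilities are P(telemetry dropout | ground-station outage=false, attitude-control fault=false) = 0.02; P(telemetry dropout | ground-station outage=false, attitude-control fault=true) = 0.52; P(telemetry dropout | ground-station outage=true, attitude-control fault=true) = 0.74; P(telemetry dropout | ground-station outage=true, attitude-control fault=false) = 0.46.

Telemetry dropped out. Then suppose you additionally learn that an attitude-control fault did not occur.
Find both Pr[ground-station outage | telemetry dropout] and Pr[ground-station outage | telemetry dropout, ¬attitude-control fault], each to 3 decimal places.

For the numerator, keep only ground-station outage=true terms: 0.020148 + 0.011988 = 0.032136
The normalizing constant is 0.02·0.94·0.73 + 0.52·0.94·0.27 + 0.46·0.06·0.73 + 0.74·0.06·0.27 = 0.177836
P(ground-station outage | telemetry dropout) = 0.032136/0.177836 ≈ 0.181

Now also conditioning on attitude-control fault≠true:
For the numerator, keep only ground-station outage=true terms: 0.46·0.06 = 0.027600
Normalizer over all consistent configurations: 0.02·0.94 + 0.46·0.06 = 0.046400
P(ground-station outage | telemetry dropout, ¬attitude-control fault) = 0.027600/0.046400 ≈ 0.595

Pr[ground-station outage | telemetry dropout] ≈ 0.181; Pr[ground-station outage | telemetry dropout, ¬attitude-control fault] ≈ 0.595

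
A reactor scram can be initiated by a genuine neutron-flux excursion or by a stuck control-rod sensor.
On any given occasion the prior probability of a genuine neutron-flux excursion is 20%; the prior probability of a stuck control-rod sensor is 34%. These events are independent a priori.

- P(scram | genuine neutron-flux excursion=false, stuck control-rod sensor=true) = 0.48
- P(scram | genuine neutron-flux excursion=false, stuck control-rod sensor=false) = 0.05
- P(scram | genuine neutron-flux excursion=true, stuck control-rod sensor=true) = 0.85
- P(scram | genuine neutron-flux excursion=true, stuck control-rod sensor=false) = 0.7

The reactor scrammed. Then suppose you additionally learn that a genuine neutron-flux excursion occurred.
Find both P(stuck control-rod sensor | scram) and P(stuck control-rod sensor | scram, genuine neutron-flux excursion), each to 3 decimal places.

P(stuck control-rod sensor | scram) ≈ 0.613; P(stuck control-rod sensor | scram, genuine neutron-flux excursion) ≈ 0.385

P(scram) = 0.05*0.8*0.66 + 0.48*0.8*0.34 + 0.7*0.2*0.66 + 0.85*0.2*0.34 = 0.026400 + 0.130560 + 0.092400 + 0.057800 = 0.307160
The stuck control-rod sensor-present share is 0.130560 + 0.057800 = 0.188360.
So P(stuck control-rod sensor | scram) = 0.188360/0.307160 ≈ 0.613.

With the extra evidence:
Weight on stuck control-rod sensor=true, given the evidence: 0.85*0.34 = 0.289000
Denominator P(scram | genuine neutron-flux excursion): 0.7*0.66 + 0.85*0.34 = 0.751000
P(stuck control-rod sensor | scram, genuine neutron-flux excursion) = 0.289000/0.751000 ≈ 0.385
The drop from 0.613 to 0.385 is the explaining-away (discounting) effect.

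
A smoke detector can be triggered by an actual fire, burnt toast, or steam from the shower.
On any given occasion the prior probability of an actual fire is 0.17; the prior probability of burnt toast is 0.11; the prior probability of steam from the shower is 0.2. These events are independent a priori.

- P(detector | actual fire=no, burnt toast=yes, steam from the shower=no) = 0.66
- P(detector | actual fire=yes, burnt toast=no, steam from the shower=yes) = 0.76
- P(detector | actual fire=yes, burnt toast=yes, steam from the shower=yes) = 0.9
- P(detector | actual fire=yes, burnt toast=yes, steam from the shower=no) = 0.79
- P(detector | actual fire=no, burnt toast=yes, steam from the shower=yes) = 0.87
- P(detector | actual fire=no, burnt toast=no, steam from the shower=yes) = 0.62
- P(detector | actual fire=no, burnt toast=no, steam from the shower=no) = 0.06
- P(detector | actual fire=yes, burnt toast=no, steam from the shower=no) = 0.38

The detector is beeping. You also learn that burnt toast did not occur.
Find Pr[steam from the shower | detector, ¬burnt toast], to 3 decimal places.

Pr[steam from the shower | detector, ¬burnt toast] ≈ 0.585

Sum P(detector|·) weighted by the priors over the 4 (actual fire, steam from the shower) configurations:
  P(detector | ¬burnt toast) = 0.06·0.83·0.8 + 0.62·0.83·0.2 + 0.38·0.17·0.8 + 0.76·0.17·0.2
        = 0.039840 + 0.102920 + 0.051680 + 0.025840 = 0.220280
Configurations with steam from the shower contribute 0.128760, so
  P(steam from the shower | detector, ¬burnt toast) = 0.128760 / 0.220280 ≈ 0.585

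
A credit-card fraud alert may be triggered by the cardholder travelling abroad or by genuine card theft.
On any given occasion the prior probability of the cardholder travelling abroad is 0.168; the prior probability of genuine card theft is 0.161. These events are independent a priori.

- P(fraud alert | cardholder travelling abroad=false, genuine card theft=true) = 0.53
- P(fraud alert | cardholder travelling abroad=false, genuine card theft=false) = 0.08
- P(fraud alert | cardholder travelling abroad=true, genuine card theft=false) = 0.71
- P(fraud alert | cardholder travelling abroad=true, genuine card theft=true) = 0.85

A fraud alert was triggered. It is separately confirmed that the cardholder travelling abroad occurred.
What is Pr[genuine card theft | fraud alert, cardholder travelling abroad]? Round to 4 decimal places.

Enumerate both values of genuine card theft and weight by the priors:
  P(fraud alert | cardholder travelling abroad) = 0.71·0.839 + 0.85·0.161
        = 0.595690 + 0.136850 = 0.732540
Configurations with genuine card theft contribute 0.136850, so
  P(genuine card theft | fraud alert, cardholder travelling abroad) = 0.136850 / 0.732540 ≈ 0.1868

Pr[genuine card theft | fraud alert, cardholder travelling abroad] ≈ 0.1868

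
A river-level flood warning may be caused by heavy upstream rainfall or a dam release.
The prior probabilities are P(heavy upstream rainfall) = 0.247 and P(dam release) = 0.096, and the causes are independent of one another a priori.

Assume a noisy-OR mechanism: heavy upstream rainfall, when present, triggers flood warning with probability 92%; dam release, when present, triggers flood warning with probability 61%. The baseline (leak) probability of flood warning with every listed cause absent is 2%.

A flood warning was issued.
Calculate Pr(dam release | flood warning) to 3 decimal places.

Pr(dam release | flood warning) ≈ 0.236

Under noisy-OR, P(flood warning | causes) = 1 − (1−0.02)·∏(1−qᵢ) over the active causes.
By total probability over the 4 (heavy upstream rainfall, dam release) configurations:
  P(flood warning) = 0.02×0.753×0.904 + 0.6178×0.753×0.096 + 0.9216×0.247×0.904 + 0.969424×0.247×0.096
        = 0.013614 + 0.044660 + 0.205782 + 0.022987 = 0.287043
Keeping only the dam release-present terms gives 0.067647, so
  P(dam release | flood warning) = 0.067647 / 0.287043 ≈ 0.236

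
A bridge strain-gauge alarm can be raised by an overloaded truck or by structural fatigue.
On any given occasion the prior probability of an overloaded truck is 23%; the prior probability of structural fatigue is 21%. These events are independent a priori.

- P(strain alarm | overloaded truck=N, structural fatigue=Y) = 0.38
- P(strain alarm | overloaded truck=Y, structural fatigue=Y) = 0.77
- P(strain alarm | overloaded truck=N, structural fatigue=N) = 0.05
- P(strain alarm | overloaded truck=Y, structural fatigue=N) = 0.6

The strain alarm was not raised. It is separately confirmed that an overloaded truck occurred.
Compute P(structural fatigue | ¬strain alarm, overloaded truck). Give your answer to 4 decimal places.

P(structural fatigue | ¬strain alarm, overloaded truck) ≈ 0.1326

By total probability over both values of structural fatigue:
  P(¬strain alarm | overloaded truck) = 0.4×0.79 + 0.23×0.21
        = 0.316000 + 0.048300 = 0.364300
The terms with structural fatigue present sum to 0.048300, so
  P(structural fatigue | ¬strain alarm, overloaded truck) = 0.048300 / 0.364300 ≈ 0.1326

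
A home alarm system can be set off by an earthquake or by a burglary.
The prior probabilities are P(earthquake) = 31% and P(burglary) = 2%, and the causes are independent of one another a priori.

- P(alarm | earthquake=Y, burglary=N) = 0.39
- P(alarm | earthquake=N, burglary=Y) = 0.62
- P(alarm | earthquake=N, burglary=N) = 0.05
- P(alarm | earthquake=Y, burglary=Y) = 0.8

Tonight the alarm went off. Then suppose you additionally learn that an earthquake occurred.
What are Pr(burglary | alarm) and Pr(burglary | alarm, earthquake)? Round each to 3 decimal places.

Pr(burglary | alarm) ≈ 0.082; Pr(burglary | alarm, earthquake) ≈ 0.040

By total probability over the 4 (earthquake, burglary) configurations:
  P(alarm) = 0.05*0.69*0.98 + 0.62*0.69*0.02 + 0.39*0.31*0.98 + 0.8*0.31*0.02
        = 0.033810 + 0.008556 + 0.118482 + 0.004960 = 0.165808
Keeping only the burglary-present terms gives 0.013516, so
  P(burglary | alarm) = 0.013516 / 0.165808 ≈ 0.082

Now also conditioning on earthquake=true:
Enumerate both values of burglary and weight by the priors:
  P(alarm | earthquake) = 0.39·0.98 + 0.8·0.02
        = 0.382200 + 0.016000 = 0.398200
Configurations with burglary contribute 0.016000, so
  P(burglary | alarm, earthquake) = 0.016000 / 0.398200 ≈ 0.040
This is intercausal reasoning (explaining away): once earthquake accounts for the alarm, burglary becomes less likely.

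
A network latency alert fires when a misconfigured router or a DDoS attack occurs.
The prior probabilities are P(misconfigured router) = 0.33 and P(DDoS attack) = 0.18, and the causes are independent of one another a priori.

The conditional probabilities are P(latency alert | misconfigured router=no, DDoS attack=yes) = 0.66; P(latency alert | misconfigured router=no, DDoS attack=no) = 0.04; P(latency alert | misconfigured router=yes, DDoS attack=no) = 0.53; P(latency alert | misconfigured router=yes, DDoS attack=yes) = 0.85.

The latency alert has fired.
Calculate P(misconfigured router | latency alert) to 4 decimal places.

P(latency alert) = 0.04*0.67*0.82 + 0.66*0.67*0.18 + 0.53*0.33*0.82 + 0.85*0.33*0.18 = 0.021976 + 0.079596 + 0.143418 + 0.050490 = 0.295480
Restricting to configurations with misconfigured router present: 0.143418 + 0.050490 = 0.193908.
So P(misconfigured router | latency alert) = 0.193908/0.295480 ≈ 0.6562.

P(misconfigured router | latency alert) ≈ 0.6562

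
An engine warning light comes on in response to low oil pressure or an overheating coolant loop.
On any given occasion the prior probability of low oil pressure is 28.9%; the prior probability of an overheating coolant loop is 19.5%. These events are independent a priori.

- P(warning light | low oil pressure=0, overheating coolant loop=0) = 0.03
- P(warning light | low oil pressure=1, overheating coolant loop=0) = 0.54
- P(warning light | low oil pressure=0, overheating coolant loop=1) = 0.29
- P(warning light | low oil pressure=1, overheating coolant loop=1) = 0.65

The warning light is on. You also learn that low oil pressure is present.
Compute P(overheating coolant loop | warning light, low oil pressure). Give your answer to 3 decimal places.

P(warning light | low oil pressure) = 0.54*0.805 + 0.65*0.195 = 0.434700 + 0.126750 = 0.561450
Restricting to configurations with overheating coolant loop present: 0.65*0.195 = 0.126750.
Hence the posterior is 0.126750/0.561450 ≈ 0.226.

P(overheating coolant loop | warning light, low oil pressure) ≈ 0.226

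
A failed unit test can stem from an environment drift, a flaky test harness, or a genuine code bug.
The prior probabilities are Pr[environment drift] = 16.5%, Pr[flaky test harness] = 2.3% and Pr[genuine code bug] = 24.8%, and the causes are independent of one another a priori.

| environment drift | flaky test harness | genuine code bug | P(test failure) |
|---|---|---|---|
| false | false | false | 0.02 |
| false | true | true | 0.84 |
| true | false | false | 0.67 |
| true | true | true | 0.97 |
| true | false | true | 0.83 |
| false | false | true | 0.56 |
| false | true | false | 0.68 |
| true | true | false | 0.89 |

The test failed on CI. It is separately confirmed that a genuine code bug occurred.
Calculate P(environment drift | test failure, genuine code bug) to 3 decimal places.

P(test failure | genuine code bug) = 0.56×0.835×0.977 + 0.84×0.835×0.023 + 0.83×0.165×0.977 + 0.97×0.165×0.023 = 0.456845 + 0.016132 + 0.133800 + 0.003681 = 0.610458
Of this, 0.137481 comes from 0.133800 + 0.003681 (the environment drift=true cases).
P(environment drift | test failure, genuine code bug) = 0.137481 / 0.610458 ≈ 0.225

P(environment drift | test failure, genuine code bug) ≈ 0.225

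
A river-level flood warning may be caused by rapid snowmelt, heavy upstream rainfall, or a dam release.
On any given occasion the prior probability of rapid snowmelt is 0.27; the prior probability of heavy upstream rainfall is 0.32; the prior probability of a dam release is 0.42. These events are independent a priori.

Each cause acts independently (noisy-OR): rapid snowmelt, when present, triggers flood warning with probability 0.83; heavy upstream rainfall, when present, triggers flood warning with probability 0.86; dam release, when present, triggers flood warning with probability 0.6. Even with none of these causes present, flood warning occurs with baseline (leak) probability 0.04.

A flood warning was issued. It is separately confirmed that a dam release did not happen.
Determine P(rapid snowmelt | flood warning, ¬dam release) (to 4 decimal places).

P(rapid snowmelt | flood warning, ¬dam release) ≈ 0.5174

Under noisy-OR, P(flood warning | causes) = 1 − (1−0.04)·∏(1−qᵢ) over the active causes.
P(flood warning | ¬dam release) = 0.04·0.73·0.68 + 0.8656·0.73·0.32 + 0.8368·0.27·0.68 + 0.977152·0.27·0.32 = 0.019856 + 0.202204 + 0.153636 + 0.084426 = 0.460122
Of this, 0.238062 comes from 0.153636 + 0.084426 (the rapid snowmelt=true cases).
So P(rapid snowmelt | flood warning, ¬dam release) = 0.238062/0.460122 ≈ 0.5174.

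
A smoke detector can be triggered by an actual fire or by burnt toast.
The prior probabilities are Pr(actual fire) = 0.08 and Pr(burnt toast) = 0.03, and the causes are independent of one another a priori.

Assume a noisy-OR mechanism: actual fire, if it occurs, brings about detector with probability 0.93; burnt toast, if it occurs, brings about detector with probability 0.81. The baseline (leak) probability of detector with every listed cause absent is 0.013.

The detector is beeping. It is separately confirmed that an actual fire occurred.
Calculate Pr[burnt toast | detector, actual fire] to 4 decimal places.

Pr[burnt toast | detector, actual fire] ≈ 0.0317

Under noisy-OR, P(detector | causes) = 1 − (1−0.013)·∏(1−qᵢ) over the active causes.
By total probability over both values of burnt toast:
  P(detector | actual fire) = 0.93091*0.97 + 0.986873*0.03
        = 0.902983 + 0.029606 = 0.932589
Keeping only the burnt toast-present terms gives 0.029606, so
  P(burnt toast | detector, actual fire) = 0.029606 / 0.932589 ≈ 0.0317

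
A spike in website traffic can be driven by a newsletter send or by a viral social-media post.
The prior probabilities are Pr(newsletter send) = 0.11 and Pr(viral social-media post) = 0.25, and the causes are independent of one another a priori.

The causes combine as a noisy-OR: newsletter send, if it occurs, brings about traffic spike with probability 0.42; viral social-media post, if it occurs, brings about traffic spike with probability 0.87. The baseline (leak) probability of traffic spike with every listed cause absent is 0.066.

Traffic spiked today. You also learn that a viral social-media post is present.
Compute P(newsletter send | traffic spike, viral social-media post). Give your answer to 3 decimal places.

P(newsletter send | traffic spike, viral social-media post) ≈ 0.116

Under noisy-OR, P(traffic spike | causes) = 1 − (1−0.066)·∏(1−qᵢ) over the active causes.
P(traffic spike | viral social-media post) = 0.87858×0.89 + 0.929576×0.11 = 0.781936 + 0.102253 = 0.884189
Restricting to configurations with newsletter send present: 0.929576×0.11 = 0.102253.
Hence the posterior is 0.102253/0.884189 ≈ 0.116.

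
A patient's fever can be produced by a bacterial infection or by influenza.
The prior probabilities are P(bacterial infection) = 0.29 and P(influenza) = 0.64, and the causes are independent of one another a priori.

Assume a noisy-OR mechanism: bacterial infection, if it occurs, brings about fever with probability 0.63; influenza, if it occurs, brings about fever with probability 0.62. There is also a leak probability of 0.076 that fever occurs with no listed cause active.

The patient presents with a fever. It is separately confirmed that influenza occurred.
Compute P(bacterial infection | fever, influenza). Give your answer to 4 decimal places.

Under noisy-OR, P(fever | causes) = 1 − (1−0.076)·∏(1−qᵢ) over the active causes.
P(fever | influenza) = 0.64888×0.71 + 0.870086×0.29 = 0.460705 + 0.252325 = 0.713030
The bacterial infection-present share is 0.870086×0.29 = 0.252325.
Hence the posterior is 0.252325/0.713030 ≈ 0.3539.

P(bacterial infection | fever, influenza) ≈ 0.3539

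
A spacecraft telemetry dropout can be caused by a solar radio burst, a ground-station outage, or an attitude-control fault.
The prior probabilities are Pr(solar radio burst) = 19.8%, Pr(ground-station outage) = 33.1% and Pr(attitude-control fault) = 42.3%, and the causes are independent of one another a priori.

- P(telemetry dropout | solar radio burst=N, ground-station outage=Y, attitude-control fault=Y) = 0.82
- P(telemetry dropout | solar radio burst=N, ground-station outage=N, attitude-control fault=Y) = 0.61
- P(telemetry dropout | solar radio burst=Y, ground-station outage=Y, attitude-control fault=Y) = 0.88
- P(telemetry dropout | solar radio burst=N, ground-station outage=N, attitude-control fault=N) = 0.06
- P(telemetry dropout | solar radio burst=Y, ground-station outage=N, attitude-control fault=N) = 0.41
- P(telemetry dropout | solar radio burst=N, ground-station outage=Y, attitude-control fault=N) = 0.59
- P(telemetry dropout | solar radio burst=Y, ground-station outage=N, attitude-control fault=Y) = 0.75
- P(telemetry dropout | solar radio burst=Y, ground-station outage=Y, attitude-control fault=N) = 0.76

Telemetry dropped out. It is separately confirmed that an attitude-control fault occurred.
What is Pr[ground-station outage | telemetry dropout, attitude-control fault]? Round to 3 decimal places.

P(telemetry dropout | attitude-control fault) = 0.61*0.802*0.669 + 0.82*0.802*0.331 + 0.75*0.198*0.669 + 0.88*0.198*0.331 = 0.327288 + 0.217679 + 0.099347 + 0.057673 = 0.701987
Restricting to configurations with ground-station outage present: 0.217679 + 0.057673 = 0.275352.
Hence the posterior is 0.275352/0.701987 ≈ 0.392.

Pr[ground-station outage | telemetry dropout, attitude-control fault] ≈ 0.392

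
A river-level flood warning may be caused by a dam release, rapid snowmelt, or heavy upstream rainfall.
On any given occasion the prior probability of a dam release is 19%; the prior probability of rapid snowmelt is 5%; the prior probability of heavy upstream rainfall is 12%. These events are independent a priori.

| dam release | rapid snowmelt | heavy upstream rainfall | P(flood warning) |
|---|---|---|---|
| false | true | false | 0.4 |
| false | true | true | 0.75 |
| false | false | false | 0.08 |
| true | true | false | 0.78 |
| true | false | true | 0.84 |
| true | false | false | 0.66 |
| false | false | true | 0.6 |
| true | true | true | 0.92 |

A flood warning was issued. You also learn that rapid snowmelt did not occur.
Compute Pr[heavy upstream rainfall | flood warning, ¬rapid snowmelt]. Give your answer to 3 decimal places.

Pr[heavy upstream rainfall | flood warning, ¬rapid snowmelt] ≈ 0.316

Enumerate the 4 (dam release, heavy upstream rainfall) configurations and weight by the priors:
  P(flood warning | ¬rapid snowmelt) = 0.08×0.81×0.88 + 0.6×0.81×0.12 + 0.66×0.19×0.88 + 0.84×0.19×0.12
        = 0.057024 + 0.058320 + 0.110352 + 0.019152 = 0.244848
Configurations with heavy upstream rainfall contribute 0.077472, so
  P(heavy upstream rainfall | flood warning, ¬rapid snowmelt) = 0.077472 / 0.244848 ≈ 0.316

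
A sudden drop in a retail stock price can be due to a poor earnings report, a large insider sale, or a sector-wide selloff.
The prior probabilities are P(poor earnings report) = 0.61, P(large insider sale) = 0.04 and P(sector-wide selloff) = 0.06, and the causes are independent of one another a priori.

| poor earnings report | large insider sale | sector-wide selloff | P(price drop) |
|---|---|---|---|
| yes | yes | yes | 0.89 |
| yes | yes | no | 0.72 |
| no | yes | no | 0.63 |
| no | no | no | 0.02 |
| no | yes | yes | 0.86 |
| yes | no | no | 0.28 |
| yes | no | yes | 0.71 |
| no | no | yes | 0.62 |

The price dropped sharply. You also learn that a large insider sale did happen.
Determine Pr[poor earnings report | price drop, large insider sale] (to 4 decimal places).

By total probability over the 4 (poor earnings report, sector-wide selloff) configurations:
  P(price drop | large insider sale) = 0.63*0.39*0.94 + 0.86*0.39*0.06 + 0.72*0.61*0.94 + 0.89*0.61*0.06
        = 0.230958 + 0.020124 + 0.412848 + 0.032574 = 0.696504
Keeping only the poor earnings report-present terms gives 0.445422, so
  P(poor earnings report | price drop, large insider sale) = 0.445422 / 0.696504 ≈ 0.6395

Pr[poor earnings report | price drop, large insider sale] ≈ 0.6395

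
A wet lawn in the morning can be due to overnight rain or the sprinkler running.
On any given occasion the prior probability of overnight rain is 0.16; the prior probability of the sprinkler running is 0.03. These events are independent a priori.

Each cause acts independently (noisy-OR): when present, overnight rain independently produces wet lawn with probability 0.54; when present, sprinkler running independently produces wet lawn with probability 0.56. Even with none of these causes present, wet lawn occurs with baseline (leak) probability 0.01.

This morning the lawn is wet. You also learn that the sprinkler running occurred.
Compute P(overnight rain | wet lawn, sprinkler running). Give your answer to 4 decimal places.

Under noisy-OR, P(wet lawn | causes) = 1 − (1−0.01)·∏(1−qᵢ) over the active causes.
Numerator (weight on configurations with overnight rain): 0.799624×0.16 = 0.127940
The normalizing constant is 0.5644×0.84 + 0.799624×0.16 = 0.602036
P(overnight rain | wet lawn, sprinkler running) = 0.127940/0.602036 ≈ 0.2125

P(overnight rain | wet lawn, sprinkler running) ≈ 0.2125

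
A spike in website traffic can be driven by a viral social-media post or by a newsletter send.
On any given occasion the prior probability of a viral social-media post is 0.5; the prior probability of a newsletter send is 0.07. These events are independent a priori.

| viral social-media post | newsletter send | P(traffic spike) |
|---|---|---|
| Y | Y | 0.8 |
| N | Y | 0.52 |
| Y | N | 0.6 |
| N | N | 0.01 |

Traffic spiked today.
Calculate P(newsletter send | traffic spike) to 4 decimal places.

P(newsletter send | traffic spike) ≈ 0.1401

Sum P(traffic spike|·) weighted by the priors over the 4 (viral social-media post, newsletter send) configurations:
  P(traffic spike) = 0.01·0.5·0.93 + 0.52·0.5·0.07 + 0.6·0.5·0.93 + 0.8·0.5·0.07
        = 0.004650 + 0.018200 + 0.279000 + 0.028000 = 0.329850
Configurations with newsletter send contribute 0.046200, so
  P(newsletter send | traffic spike) = 0.046200 / 0.329850 ≈ 0.1401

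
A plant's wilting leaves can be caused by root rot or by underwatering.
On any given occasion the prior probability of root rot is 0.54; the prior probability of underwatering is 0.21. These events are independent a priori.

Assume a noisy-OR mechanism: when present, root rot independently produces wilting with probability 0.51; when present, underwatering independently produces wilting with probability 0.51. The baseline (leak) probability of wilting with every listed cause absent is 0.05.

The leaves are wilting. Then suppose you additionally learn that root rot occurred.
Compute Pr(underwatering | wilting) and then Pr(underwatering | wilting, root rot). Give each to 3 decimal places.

Pr(underwatering | wilting) ≈ 0.361; Pr(underwatering | wilting, root rot) ≈ 0.277

Under noisy-OR, P(wilting | causes) = 1 − (1−0.05)·∏(1−qᵢ) over the active causes.
Sum P(wilting|·) weighted by the priors over the 4 (root rot, underwatering) configurations:
  P(wilting) = 0.05×0.46×0.79 + 0.5345×0.46×0.21 + 0.5345×0.54×0.79 + 0.771905×0.54×0.21
        = 0.018170 + 0.051633 + 0.228018 + 0.087534 = 0.385355
Configurations with underwatering contribute 0.139167, so
  P(underwatering | wilting) = 0.139167 / 0.385355 ≈ 0.361

Now also conditioning on root rot=true:
For the numerator, keep only underwatering=true terms: 0.771905·0.21 = 0.162100
Normalizer over all consistent configurations: 0.5345·0.79 + 0.771905·0.21 = 0.584355
P(underwatering | wilting, root rot) = 0.162100/0.584355 ≈ 0.277
Conditioning on root rot lowers the posterior on underwatering: the classic explaining-away effect in a common-effect structure.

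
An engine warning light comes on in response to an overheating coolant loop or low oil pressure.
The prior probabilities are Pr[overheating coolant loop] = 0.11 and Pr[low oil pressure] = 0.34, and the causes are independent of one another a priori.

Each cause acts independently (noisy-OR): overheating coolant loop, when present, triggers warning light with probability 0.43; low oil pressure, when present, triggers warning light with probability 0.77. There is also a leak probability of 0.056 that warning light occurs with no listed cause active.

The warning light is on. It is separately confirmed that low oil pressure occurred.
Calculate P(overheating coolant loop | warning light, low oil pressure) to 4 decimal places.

P(overheating coolant loop | warning light, low oil pressure) ≈ 0.1215

Under noisy-OR, P(warning light | causes) = 1 − (1−0.056)·∏(1−qᵢ) over the active causes.
For the numerator, keep only overheating coolant loop=true terms: 0.876242·0.11 = 0.096387
Normalizer over all consistent configurations: 0.78288·0.89 + 0.876242·0.11 = 0.793150
P(overheating coolant loop | warning light, low oil pressure) = 0.096387/0.793150 ≈ 0.1215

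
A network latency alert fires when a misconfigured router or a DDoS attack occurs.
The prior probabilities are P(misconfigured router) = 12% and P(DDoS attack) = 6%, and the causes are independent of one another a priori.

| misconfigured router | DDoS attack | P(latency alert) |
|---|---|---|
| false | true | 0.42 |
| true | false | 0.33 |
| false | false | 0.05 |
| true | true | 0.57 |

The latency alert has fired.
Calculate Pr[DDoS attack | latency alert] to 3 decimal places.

Pr[DDoS attack | latency alert] ≈ 0.251

By total probability over the 4 (misconfigured router, DDoS attack) configurations:
  P(latency alert) = 0.05×0.88×0.94 + 0.42×0.88×0.06 + 0.33×0.12×0.94 + 0.57×0.12×0.06
        = 0.041360 + 0.022176 + 0.037224 + 0.004104 = 0.104864
Configurations with DDoS attack contribute 0.026280, so
  P(DDoS attack | latency alert) = 0.026280 / 0.104864 ≈ 0.251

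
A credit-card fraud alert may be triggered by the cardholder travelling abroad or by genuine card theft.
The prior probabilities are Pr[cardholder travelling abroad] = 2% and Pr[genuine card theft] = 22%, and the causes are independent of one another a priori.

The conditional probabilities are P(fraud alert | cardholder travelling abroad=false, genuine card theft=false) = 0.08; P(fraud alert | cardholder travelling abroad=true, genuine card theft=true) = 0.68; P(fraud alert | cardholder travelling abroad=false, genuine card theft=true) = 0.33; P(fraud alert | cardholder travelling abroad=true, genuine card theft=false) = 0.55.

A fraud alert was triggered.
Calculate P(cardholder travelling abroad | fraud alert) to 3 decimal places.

Weight on cardholder travelling abroad=true, given the evidence: 0.008580 + 0.002992 = 0.011572
The normalizing constant is 0.08*0.98*0.78 + 0.33*0.98*0.22 + 0.55*0.02*0.78 + 0.68*0.02*0.22 = 0.143872
P(cardholder travelling abroad | fraud alert) = 0.011572/0.143872 ≈ 0.080

P(cardholder travelling abroad | fraud alert) ≈ 0.080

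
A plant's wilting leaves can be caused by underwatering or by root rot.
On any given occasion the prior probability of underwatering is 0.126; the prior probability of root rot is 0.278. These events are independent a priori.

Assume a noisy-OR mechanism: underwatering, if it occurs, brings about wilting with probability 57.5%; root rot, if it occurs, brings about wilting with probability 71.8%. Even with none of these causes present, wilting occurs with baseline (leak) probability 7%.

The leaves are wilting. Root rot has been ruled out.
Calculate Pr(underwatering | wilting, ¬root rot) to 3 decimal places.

Pr(underwatering | wilting, ¬root rot) ≈ 0.555

Under noisy-OR, P(wilting | causes) = 1 − (1−0.07)·∏(1−qᵢ) over the active causes.
P(wilting | ¬root rot) = 0.07*0.874 + 0.60475*0.126 = 0.061180 + 0.076199 = 0.137379
The underwatering-present share is 0.60475*0.126 = 0.076199.
Hence the posterior is 0.076199/0.137379 ≈ 0.555.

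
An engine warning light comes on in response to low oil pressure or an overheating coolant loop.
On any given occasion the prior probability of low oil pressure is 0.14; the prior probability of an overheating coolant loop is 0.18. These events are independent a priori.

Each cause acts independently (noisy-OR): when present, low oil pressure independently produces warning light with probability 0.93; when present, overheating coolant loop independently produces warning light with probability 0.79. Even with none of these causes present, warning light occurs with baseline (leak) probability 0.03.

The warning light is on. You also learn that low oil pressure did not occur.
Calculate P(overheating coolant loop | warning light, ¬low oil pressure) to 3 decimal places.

Under noisy-OR, P(warning light | causes) = 1 − (1−0.03)·∏(1−qᵢ) over the active causes.
By total probability over both values of overheating coolant loop:
  P(warning light | ¬low oil pressure) = 0.03×0.82 + 0.7963×0.18
        = 0.024600 + 0.143334 = 0.167934
The terms with overheating coolant loop present sum to 0.143334, so
  P(overheating coolant loop | warning light, ¬low oil pressure) = 0.143334 / 0.167934 ≈ 0.854

P(overheating coolant loop | warning light, ¬low oil pressure) ≈ 0.854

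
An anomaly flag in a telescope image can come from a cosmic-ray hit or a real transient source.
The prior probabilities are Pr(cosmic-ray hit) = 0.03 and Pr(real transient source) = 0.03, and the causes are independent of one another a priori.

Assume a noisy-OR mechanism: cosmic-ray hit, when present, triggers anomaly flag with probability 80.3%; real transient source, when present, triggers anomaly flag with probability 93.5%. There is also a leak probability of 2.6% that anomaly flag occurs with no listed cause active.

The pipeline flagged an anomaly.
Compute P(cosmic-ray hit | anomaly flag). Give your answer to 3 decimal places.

P(cosmic-ray hit | anomaly flag) ≈ 0.321

Under noisy-OR, P(anomaly flag | causes) = 1 − (1−0.026)·∏(1−qᵢ) over the active causes.
P(anomaly flag) = 0.026×0.97×0.97 + 0.93669×0.97×0.03 + 0.808122×0.03×0.97 + 0.987528×0.03×0.03 = 0.024463 + 0.027258 + 0.023516 + 0.000889 = 0.076126
Of this, 0.024405 comes from 0.023516 + 0.000889 (the cosmic-ray hit=true cases).
Hence the posterior is 0.024405/0.076126 ≈ 0.321.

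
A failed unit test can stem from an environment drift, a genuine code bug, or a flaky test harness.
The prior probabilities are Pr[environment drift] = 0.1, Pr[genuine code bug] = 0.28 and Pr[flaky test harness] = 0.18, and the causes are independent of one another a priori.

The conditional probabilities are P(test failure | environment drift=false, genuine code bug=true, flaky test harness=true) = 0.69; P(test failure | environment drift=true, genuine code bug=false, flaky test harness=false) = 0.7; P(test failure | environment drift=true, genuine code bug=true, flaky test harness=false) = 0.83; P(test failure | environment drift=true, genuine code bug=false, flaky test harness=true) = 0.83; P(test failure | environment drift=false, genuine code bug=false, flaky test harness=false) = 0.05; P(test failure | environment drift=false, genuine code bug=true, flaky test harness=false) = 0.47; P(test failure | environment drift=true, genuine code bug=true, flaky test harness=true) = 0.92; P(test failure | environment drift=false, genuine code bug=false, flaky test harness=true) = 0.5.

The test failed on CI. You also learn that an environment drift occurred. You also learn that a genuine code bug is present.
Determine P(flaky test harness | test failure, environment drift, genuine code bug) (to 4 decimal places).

Enumerate both values of flaky test harness and weight by the priors:
  P(test failure | environment drift, genuine code bug) = 0.83·0.82 + 0.92·0.18
        = 0.680600 + 0.165600 = 0.846200
The terms with flaky test harness present sum to 0.165600, so
  P(flaky test harness | test failure, environment drift, genuine code bug) = 0.165600 / 0.846200 ≈ 0.1957

P(flaky test harness | test failure, environment drift, genuine code bug) ≈ 0.1957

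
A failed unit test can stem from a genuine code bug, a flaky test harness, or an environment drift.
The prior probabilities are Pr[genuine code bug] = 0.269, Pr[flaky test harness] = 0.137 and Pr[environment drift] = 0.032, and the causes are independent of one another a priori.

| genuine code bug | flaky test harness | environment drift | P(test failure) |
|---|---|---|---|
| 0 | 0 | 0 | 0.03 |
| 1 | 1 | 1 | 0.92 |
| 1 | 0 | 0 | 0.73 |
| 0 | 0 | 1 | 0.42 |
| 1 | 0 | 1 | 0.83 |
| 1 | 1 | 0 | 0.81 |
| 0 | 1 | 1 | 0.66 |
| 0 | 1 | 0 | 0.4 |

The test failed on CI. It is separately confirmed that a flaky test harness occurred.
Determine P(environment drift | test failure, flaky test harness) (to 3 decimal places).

Weight on environment drift=true, given the evidence: 0.015439 + 0.007919 = 0.023358
Normalizer over all consistent configurations: 0.4×0.731×0.968 + 0.66×0.731×0.032 + 0.81×0.269×0.968 + 0.92×0.269×0.032 = 0.517319
Posterior = 0.023358 / 0.517319 ≈ 0.045

P(environment drift | test failure, flaky test harness) ≈ 0.045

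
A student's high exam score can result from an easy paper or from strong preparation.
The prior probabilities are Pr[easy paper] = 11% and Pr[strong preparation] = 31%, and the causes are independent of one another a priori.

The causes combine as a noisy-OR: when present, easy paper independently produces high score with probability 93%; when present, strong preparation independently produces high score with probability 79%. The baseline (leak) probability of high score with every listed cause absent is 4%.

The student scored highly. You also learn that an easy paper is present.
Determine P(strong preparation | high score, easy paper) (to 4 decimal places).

P(strong preparation | high score, easy paper) ≈ 0.3220

Under noisy-OR, P(high score | causes) = 1 − (1−0.04)·∏(1−qᵢ) over the active causes.
P(high score | easy paper) = 0.9328·0.69 + 0.985888·0.31 = 0.643632 + 0.305625 = 0.949257
Of this, 0.305625 comes from 0.985888·0.31 (the strong preparation=true cases).
Hence the posterior is 0.305625/0.949257 ≈ 0.3220.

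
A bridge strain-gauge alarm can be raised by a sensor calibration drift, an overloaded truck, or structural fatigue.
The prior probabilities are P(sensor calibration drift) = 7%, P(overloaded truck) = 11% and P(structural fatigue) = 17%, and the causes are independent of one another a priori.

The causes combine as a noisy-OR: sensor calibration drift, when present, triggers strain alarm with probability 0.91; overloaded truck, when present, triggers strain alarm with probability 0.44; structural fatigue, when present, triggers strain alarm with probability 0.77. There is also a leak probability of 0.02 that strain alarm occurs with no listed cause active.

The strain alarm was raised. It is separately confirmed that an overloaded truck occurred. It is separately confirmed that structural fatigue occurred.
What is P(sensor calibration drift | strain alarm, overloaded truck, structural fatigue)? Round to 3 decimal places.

P(sensor calibration drift | strain alarm, overloaded truck, structural fatigue) ≈ 0.078

Under noisy-OR, P(strain alarm | causes) = 1 − (1−0.02)·∏(1−qᵢ) over the active causes.
Numerator (weight on configurations with sensor calibration drift): 0.98864×0.07 = 0.069205
Normalizer over all consistent configurations: 0.873776×0.93 + 0.98864×0.07 = 0.881817
P(sensor calibration drift | strain alarm, overloaded truck, structural fatigue) = 0.069205/0.881817 ≈ 0.078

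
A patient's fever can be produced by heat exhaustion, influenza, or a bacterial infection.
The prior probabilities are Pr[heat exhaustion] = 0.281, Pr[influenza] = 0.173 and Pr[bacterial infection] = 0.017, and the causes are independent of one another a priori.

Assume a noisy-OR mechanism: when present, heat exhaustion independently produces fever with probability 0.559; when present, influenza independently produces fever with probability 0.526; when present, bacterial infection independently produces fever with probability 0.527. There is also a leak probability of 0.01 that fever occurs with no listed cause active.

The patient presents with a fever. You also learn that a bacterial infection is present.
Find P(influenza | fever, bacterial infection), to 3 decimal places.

Under noisy-OR, P(fever | causes) = 1 − (1−0.01)·∏(1−qᵢ) over the active causes.
Weight on influenza=true, given the evidence: 0.096778 + 0.043855 = 0.140633
The normalizing constant is 0.53173*0.719*0.827 + 0.77804*0.719*0.173 + 0.793493*0.281*0.827 + 0.902116*0.281*0.173 = 0.641204
Posterior = 0.140633 / 0.641204 ≈ 0.219

P(influenza | fever, bacterial infection) ≈ 0.219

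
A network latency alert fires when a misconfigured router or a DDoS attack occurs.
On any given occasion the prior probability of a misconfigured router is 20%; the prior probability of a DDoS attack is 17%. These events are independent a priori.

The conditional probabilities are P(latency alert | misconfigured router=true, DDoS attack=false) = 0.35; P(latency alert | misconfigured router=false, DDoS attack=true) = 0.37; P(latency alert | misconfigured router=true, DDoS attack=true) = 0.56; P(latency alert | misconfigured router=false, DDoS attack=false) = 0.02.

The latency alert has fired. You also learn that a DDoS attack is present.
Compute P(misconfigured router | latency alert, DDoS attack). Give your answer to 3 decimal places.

P(misconfigured router | latency alert, DDoS attack) ≈ 0.275

Sum P(latency alert|·) weighted by the priors over both values of misconfigured router:
  P(latency alert | DDoS attack) = 0.37·0.8 + 0.56·0.2
        = 0.296000 + 0.112000 = 0.408000
The terms with misconfigured router present sum to 0.112000, so
  P(misconfigured router | latency alert, DDoS attack) = 0.112000 / 0.408000 ≈ 0.275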